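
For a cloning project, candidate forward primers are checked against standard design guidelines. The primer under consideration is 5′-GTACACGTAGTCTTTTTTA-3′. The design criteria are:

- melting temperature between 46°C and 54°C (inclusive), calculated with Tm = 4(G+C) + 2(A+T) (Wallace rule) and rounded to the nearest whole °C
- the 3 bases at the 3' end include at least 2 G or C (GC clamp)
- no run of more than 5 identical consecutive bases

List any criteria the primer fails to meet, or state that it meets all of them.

Base counts: A=4, T=9, G=3, C=3 (length 19).
Tm: Tm = 2·13 + 4·6 = 50°C ✓
GC clamp: 3' end TTA has 0 G/C, need ≥2 ✗
homopolymer run: longest run = 6, exceeds 5 ✗

Fails: GC clamp, homopolymer run.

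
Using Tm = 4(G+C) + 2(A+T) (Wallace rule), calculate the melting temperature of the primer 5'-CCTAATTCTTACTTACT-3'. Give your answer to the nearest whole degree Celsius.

Base counts: A=4, T=8, G=0, C=5 (length 17).
Tm = 2·(4+8) + 4·(0+5) = 2·12 + 4·5 = 24 + 20 = 44°C.

44°C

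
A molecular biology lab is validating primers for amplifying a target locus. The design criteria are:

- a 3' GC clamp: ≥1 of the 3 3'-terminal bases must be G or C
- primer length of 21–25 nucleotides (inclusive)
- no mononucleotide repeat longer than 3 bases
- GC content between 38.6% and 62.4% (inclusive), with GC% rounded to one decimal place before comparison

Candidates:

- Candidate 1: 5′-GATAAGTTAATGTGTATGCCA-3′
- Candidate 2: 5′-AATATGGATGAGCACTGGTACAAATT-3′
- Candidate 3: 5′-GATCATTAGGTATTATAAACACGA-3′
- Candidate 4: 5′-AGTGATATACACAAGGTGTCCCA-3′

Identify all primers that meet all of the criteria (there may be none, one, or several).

Candidate 4 only.

Candidate 1 (21 nt, A=7 T=7 G=5 C=2): 3' end CCA has 2 G/C ✓; length 21 ✓; longest run = 2 ✓; GC 7/21 = 33.3%, outside 38.6–62.4% ✗ — fails.
Candidate 2 (26 nt, A=10 T=7 G=6 C=3): 3' end ATT has 0 G/C, need ≥1 ✗; length 26, outside 21–25 ✗; longest run = 3 ✓; GC 9/26 = 34.6%, outside 38.6–62.4% ✗ — fails.
Candidate 3 (24 nt, A=10 T=7 G=4 C=3): 3' end CGA has 2 G/C ✓; length 24 ✓; longest run = 3 ✓; GC 7/24 = 29.2%, outside 38.6–62.4% ✗ — fails.
Candidate 4 (23 nt, A=8 T=5 G=5 C=5): 3' end CCA has 2 G/C ✓; length 23 ✓; longest run = 3 ✓; GC 10/23 = 43.5% ✓ — passes.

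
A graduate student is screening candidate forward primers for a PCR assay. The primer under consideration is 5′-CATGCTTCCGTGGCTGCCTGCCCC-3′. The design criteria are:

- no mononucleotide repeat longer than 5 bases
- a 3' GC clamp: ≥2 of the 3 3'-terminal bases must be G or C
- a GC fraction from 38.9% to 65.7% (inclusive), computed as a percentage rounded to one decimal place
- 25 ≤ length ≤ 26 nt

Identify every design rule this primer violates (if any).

Base counts: A=1, T=6, G=6, C=11 (length 24).
homopolymer run: longest run = 4 ✓
GC clamp: 3' end CCC has 3 G/C ✓
GC content: GC 17/24 = 70.8%, outside 38.9–65.7% ✗
length: length 24, outside 25–26 ✗

Fails: GC content, length.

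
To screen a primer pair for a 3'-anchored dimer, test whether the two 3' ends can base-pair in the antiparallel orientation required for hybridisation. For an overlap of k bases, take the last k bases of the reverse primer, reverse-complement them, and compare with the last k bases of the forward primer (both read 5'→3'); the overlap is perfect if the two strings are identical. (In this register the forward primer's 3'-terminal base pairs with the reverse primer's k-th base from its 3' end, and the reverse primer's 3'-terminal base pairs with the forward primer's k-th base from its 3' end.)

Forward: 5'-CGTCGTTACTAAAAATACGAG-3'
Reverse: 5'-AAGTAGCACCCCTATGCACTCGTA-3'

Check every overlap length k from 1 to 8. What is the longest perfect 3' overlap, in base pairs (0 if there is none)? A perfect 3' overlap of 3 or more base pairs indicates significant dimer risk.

Last 8 bases (5'→3') — forward …AATACGAG, reverse …CACTCGTA.
Reverse complement of the reverse primer's last 8 bases: TACGAGTG; its first k bases are the reverse complement of the reverse primer's last k bases, so a perfect k-base overlap needs the forward primer's last k bases to equal them.
Comparing (forward last k vs required): k=1: G vs T ✗; k=2: AG vs TA ✗; k=3: GAG vs TAC ✗; k=4: CGAG vs TACG ✗; k=5: ACGAG vs TACGA ✗; k=6: TACGAG vs TACGAG ✓; k=7: ATACGAG vs TACGAGT ✗; k=8: AATACGAG vs TACGAGTG ✗.
Only k = 6 is perfect, so the longest perfect 3' overlap is 6.

Longest perfect overlap: 6 complementary base pairs; significant dimer risk (threshold 3).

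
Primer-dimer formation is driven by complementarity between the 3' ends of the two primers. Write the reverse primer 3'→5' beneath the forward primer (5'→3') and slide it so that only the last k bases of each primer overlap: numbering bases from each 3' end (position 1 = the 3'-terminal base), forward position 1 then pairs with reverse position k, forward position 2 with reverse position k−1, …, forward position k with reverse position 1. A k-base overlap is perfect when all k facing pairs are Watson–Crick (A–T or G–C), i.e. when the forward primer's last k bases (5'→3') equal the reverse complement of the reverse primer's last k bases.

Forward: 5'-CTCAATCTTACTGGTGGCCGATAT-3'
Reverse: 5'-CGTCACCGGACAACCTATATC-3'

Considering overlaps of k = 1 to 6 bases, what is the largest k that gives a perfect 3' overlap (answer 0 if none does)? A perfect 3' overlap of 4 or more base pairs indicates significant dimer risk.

Last 6 bases (5'→3') — forward …CGATAT, reverse …TATATC.
Reverse complement of the reverse primer's last 6 bases: GATATA; its first k bases are the reverse complement of the reverse primer's last k bases, so a perfect k-base overlap needs the forward primer's last k bases to equal them.
Comparing (forward last k vs required): k=1: T vs G ✗; k=2: AT vs GA ✗; k=3: TAT vs GAT ✗; k=4: ATAT vs GATA ✗; k=5: GATAT vs GATAT ✓; k=6: CGATAT vs GATATA ✗.
Only k = 5 is perfect, so the longest perfect 3' overlap is 5.

Longest perfect overlap: 5 complementary base pairs; significant dimer risk (threshold 4).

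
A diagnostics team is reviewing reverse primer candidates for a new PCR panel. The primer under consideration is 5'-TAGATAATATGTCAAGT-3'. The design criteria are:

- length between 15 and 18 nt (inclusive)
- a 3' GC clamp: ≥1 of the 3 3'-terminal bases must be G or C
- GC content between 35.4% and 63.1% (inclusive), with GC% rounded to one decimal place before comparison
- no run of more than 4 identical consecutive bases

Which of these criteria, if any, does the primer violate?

Base counts: A=7, T=6, G=3, C=1 (length 17).
length: length 17 ✓
GC clamp: 3' end AGT has 1 G/C ✓
GC content: GC 4/17 = 23.5%, outside 35.4–63.1% ✗
homopolymer run: longest run = 2 ✓

Fails: GC content.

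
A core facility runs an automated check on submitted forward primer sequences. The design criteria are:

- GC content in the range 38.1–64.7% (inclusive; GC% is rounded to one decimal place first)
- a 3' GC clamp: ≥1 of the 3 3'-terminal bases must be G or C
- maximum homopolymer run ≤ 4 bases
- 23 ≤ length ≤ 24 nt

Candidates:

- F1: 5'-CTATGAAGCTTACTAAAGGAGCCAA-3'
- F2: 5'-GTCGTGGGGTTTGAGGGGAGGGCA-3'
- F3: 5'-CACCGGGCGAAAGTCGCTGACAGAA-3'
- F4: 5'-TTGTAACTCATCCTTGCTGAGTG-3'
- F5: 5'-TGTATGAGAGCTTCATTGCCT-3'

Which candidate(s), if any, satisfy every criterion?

F4 only.

F1 (25 nt, A=10 T=5 G=5 C=5): GC 10/25 = 40.0% ✓; 3' end CAA has 1 G/C ✓; longest run = 3 ✓; length 25, outside 23–24 ✗ — fails.
F2 (24 nt, A=3 T=5 G=14 C=2): GC 16/24 = 66.7%, outside 38.1–64.7% ✗; 3' end GCA has 2 G/C ✓; longest run = 4 ✓; length 24 ✓ — fails.
F3 (25 nt, A=8 T=2 G=8 C=7): GC 15/25 = 60.0% ✓; 3' end GAA has 1 G/C ✓; longest run = 3 ✓; length 25, outside 23–24 ✗ — fails.
F4 (23 nt, A=4 T=9 G=5 C=5): GC 10/23 = 43.5% ✓; 3' end GTG has 2 G/C ✓; longest run = 2 ✓; length 23 ✓ — passes.
F5 (21 nt, A=4 T=8 G=5 C=4): GC 9/21 = 42.9% ✓; 3' end CCT has 2 G/C ✓; longest run = 2 ✓; length 21, outside 23–24 ✗ — fails.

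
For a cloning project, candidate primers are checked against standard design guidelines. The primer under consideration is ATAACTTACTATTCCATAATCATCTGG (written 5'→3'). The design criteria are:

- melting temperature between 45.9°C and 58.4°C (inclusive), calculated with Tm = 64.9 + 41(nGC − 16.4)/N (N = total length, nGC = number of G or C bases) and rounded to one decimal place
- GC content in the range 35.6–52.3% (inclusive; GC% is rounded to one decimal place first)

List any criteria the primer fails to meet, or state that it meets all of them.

Base counts: A=9, T=10, G=2, C=6 (length 27).
Tm: Tm = 64.9 + 41·(8 − 16.4)/27 = 52.1°C ✓
GC content: GC 8/27 = 29.6%, outside 35.6–52.3% ✗

Fails: GC content.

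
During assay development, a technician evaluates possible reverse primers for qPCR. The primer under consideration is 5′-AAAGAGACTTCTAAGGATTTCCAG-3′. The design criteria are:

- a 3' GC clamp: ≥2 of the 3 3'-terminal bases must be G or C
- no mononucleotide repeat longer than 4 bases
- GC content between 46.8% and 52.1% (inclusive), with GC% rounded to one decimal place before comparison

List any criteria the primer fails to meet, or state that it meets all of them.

Base counts: A=9, T=6, G=5, C=4 (length 24).
GC clamp: 3' end CAG has 2 G/C ✓
homopolymer run: longest run = 3 ✓
GC content: GC 9/24 = 37.5%, outside 46.8–52.1% ✗

Fails: GC content.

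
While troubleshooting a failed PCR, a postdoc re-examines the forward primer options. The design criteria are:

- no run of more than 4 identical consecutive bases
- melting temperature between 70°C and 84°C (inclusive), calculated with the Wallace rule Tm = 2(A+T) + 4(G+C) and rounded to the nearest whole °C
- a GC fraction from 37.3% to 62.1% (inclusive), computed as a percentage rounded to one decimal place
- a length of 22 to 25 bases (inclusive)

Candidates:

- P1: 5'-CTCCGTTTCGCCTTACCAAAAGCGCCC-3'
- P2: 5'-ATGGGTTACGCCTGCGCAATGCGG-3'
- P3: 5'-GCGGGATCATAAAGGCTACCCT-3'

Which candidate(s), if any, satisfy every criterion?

None of the candidates satisfy all criteria.

P1 (27 nt, A=5 T=6 G=4 C=12): longest run = 4 ✓; Tm = 2·11 + 4·16 = 86°C, outside 70–84°C ✗; GC 16/27 = 59.3% ✓; length 27, outside 22–25 ✗ — fails.
P2 (24 nt, A=4 T=5 G=9 C=6): longest run = 3 ✓; Tm = 2·9 + 4·15 = 78°C ✓; GC 15/24 = 62.5%, outside 37.3–62.1% ✗; length 24 ✓ — fails.
P3 (22 nt, A=6 T=4 G=6 C=6): longest run = 3 ✓; Tm = 2·10 + 4·12 = 68°C, outside 70–84°C ✗; GC 12/22 = 54.5% ✓; length 22 ✓ — fails.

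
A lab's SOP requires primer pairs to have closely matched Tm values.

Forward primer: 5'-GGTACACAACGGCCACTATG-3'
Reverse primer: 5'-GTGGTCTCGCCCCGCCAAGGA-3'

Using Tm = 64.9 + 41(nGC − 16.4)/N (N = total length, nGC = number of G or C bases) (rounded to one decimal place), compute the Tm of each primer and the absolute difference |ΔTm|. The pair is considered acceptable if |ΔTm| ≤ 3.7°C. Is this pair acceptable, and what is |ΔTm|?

Forward: G+C = 11, N = 20 → Tm = 64.9 + 41·(11 − 16.4)/20 = 53.8°C.
Reverse: G+C = 15, N = 21 → Tm = 64.9 + 41·(15 − 16.4)/21 = 62.2°C.
|ΔTm| = |53.8 − 62.2| = 8.4°C, > 3.7°C.

|ΔTm| = 8.4°C; the pair is not acceptable.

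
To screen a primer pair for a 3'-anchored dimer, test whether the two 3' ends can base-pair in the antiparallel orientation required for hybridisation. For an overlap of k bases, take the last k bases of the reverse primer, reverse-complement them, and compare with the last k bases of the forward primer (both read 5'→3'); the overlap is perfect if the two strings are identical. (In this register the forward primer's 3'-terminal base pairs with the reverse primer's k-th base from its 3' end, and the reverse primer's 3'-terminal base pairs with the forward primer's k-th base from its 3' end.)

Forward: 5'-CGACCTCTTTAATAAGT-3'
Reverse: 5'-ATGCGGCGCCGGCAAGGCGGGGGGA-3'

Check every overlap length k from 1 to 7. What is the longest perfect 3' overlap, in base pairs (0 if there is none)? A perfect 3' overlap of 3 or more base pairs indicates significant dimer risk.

Longest perfect overlap: 1 complementary base pair; below the dimer-risk threshold (threshold 3).

Last 7 bases (5'→3') — forward …AATAAGT, reverse …GGGGGGA.
Reverse complement of the reverse primer's last 7 bases: TCCCCCC; its first k bases are the reverse complement of the reverse primer's last k bases, so a perfect k-base overlap needs the forward primer's last k bases to equal them.
Comparing (forward last k vs required): k=1: T vs T ✓; k=2: GT vs TC ✗; k=3: AGT vs TCC ✗; k=4: AAGT vs TCCC ✗; k=5: TAAGT vs TCCCC ✗; k=6: ATAAGT vs TCCCCC ✗; k=7: AATAAGT vs TCCCCCC ✗.
Only k = 1 is perfect, so the longest perfect 3' overlap is 1.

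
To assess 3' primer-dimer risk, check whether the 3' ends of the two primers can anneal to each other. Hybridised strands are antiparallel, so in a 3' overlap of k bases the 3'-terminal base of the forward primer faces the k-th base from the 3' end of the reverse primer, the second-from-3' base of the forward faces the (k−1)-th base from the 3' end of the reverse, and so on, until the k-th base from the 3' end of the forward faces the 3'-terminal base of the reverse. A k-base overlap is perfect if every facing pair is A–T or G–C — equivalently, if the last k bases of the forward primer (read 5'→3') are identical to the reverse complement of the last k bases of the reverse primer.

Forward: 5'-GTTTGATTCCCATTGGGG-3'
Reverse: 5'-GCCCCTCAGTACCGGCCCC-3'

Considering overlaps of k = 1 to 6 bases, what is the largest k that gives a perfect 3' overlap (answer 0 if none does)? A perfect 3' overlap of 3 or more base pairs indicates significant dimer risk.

Last 6 bases (5'→3') — forward …TTGGGG, reverse …GGCCCC.
Reverse complement of the reverse primer's last 6 bases: GGGGCC; its first k bases are the reverse complement of the reverse primer's last k bases, so a perfect k-base overlap needs the forward primer's last k bases to equal them.
Comparing (forward last k vs required): k=1: G vs G ✓; k=2: GG vs GG ✓; k=3: GGG vs GGG ✓; k=4: GGGG vs GGGG ✓; k=5: TGGGG vs GGGGC ✗; k=6: TTGGGG vs GGGGCC ✗.
Perfect overlaps at k = 1, 2, 3, 4; the largest is 4.

Longest perfect overlap: 4 complementary base pairs; significant dimer risk (threshold 3).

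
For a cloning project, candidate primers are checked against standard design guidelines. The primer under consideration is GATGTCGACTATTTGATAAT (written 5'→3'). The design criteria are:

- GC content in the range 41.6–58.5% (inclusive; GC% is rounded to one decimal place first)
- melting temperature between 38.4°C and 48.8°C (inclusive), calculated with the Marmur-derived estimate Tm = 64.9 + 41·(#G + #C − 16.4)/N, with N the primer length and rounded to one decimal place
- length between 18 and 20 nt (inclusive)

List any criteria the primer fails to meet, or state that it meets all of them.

Fails: GC content.

Base counts: A=6, T=8, G=4, C=2 (length 20).
GC content: GC 6/20 = 30.0%, outside 41.6–58.5% ✗
Tm: Tm = 64.9 + 41·(6 − 16.4)/20 = 43.6°C ✓
length: length 20 ✓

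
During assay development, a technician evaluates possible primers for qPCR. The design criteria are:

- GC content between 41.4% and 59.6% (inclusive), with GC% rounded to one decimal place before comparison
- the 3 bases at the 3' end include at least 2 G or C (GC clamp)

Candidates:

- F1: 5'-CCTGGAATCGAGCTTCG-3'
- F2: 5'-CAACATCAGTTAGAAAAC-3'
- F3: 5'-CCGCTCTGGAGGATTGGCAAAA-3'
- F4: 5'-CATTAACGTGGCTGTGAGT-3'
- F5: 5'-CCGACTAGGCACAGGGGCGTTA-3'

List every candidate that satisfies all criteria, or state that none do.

F1 only.

F1 (17 nt, A=3 T=4 G=5 C=5): GC 10/17 = 58.8% ✓; 3' end TCG has 2 G/C ✓ — passes.
F2 (18 nt, A=9 T=3 G=2 C=4): GC 6/18 = 33.3%, outside 41.4–59.6% ✗; 3' end AAC has 1 G/C, need ≥2 ✗ — fails.
F3 (22 nt, A=6 T=4 G=7 C=5): GC 12/22 = 54.5% ✓; 3' end AAA has 0 G/C, need ≥2 ✗ — fails.
F4 (19 nt, A=4 T=6 G=6 C=3): GC 9/19 = 47.4% ✓; 3' end AGT has 1 G/C, need ≥2 ✗ — fails.
F5 (22 nt, A=5 T=3 G=8 C=6): GC 14/22 = 63.6%, outside 41.4–59.6% ✗; 3' end TTA has 0 G/C, need ≥2 ✗ — fails.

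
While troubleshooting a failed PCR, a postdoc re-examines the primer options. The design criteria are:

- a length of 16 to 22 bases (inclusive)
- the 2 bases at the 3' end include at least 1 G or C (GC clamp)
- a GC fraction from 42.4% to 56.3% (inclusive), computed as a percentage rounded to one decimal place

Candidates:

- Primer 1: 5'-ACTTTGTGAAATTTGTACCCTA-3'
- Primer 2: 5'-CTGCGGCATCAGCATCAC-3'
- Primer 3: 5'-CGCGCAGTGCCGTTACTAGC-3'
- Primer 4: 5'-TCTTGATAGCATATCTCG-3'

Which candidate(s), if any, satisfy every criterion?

Primer 1 (22 nt, A=6 T=9 G=3 C=4): length 22 ✓; 3' end TA has 0 G/C, need ≥1 ✗; GC 7/22 = 31.8%, outside 42.4–56.3% ✗ — fails.
Primer 2 (18 nt, A=4 T=3 G=4 C=7): length 18 ✓; 3' end AC has 1 G/C ✓; GC 11/18 = 61.1%, outside 42.4–56.3% ✗ — fails.
Primer 3 (20 nt, A=3 T=4 G=6 C=7): length 20 ✓; 3' end GC has 2 G/C ✓; GC 13/20 = 65.0%, outside 42.4–56.3% ✗ — fails.
Primer 4 (18 nt, A=4 T=7 G=3 C=4): length 18 ✓; 3' end CG has 2 G/C ✓; GC 7/18 = 38.9%, outside 42.4–56.3% ✗ — fails.

None of the candidates satisfy all criteria.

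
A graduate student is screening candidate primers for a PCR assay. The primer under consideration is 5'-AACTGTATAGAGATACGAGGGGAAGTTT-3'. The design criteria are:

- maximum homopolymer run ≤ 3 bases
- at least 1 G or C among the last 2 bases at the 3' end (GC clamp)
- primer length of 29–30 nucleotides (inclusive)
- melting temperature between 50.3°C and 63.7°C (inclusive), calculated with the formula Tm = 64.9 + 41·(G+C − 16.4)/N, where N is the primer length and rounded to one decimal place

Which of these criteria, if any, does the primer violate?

Base counts: A=10, T=7, G=9, C=2 (length 28).
homopolymer run: longest run = 4, exceeds 3 ✗
GC clamp: 3' end TT has 0 G/C, need ≥1 ✗
length: length 28, outside 29–30 ✗
Tm: Tm = 64.9 + 41·(11 − 16.4)/28 = 57.0°C ✓

Fails: homopolymer run, GC clamp, length.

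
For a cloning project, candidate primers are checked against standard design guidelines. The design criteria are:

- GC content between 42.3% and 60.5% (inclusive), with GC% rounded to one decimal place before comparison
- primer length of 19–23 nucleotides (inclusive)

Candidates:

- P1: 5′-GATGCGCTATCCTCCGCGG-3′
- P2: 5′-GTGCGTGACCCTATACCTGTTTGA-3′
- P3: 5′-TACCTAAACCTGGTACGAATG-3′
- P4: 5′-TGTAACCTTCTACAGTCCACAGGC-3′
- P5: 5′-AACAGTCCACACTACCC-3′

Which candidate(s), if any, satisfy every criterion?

P3 only.

P1 (19 nt, A=2 T=4 G=6 C=7): GC 13/19 = 68.4%, outside 42.3–60.5% ✗; length 19 ✓ — fails.
P2 (24 nt, A=4 T=8 G=6 C=6): GC 12/24 = 50.0% ✓; length 24, outside 19–23 ✗ — fails.
P3 (21 nt, A=7 T=5 G=4 C=5): GC 9/21 = 42.9% ✓; length 21 ✓ — passes.
P4 (24 nt, A=6 T=6 G=4 C=8): GC 12/24 = 50.0% ✓; length 24, outside 19–23 ✗ — fails.
P5 (17 nt, A=6 T=2 G=1 C=8): GC 9/17 = 52.9% ✓; length 17, outside 19–23 ✗ — fails.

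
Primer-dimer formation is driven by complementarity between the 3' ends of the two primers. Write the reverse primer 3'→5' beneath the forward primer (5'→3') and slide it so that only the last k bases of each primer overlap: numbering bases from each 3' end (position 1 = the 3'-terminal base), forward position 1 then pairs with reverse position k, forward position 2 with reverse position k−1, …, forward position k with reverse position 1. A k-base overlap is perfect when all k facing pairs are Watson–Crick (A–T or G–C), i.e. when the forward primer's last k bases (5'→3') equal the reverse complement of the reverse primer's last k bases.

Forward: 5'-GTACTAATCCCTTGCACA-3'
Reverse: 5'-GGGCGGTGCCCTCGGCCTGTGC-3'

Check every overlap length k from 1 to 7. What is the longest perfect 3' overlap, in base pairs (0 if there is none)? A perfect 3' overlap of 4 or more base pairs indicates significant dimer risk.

Longest perfect overlap: 5 complementary base pairs; significant dimer risk (threshold 4).

Last 7 bases (5'→3') — forward …TTGCACA, reverse …CCTGTGC.
Reverse complement of the reverse primer's last 7 bases: GCACAGG; its first k bases are the reverse complement of the reverse primer's last k bases, so a perfect k-base overlap needs the forward primer's last k bases to equal them.
Comparing (forward last k vs required): k=1: A vs G ✗; k=2: CA vs GC ✗; k=3: ACA vs GCA ✗; k=4: CACA vs GCAC ✗; k=5: GCACA vs GCACA ✓; k=6: TGCACA vs GCACAG ✗; k=7: TTGCACA vs GCACAGG ✗.
Only k = 5 is perfect, so the longest perfect 3' overlap is 5.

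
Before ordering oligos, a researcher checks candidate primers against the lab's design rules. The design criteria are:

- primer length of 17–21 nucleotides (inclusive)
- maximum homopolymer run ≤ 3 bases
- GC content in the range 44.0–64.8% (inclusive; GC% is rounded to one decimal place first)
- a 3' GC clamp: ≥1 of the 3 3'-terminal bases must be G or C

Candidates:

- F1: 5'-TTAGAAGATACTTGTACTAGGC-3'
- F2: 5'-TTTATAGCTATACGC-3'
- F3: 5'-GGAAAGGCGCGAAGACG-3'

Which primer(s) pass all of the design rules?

F3 only.

F1 (22 nt, A=7 T=7 G=5 C=3): length 22, outside 17–21 ✗; longest run = 2 ✓; GC 8/22 = 36.4%, outside 44.0–64.8% ✗; 3' end GGC has 3 G/C ✓ — fails.
F2 (15 nt, A=4 T=6 G=2 C=3): length 15, outside 17–21 ✗; longest run = 3 ✓; GC 5/15 = 33.3%, outside 44.0–64.8% ✗; 3' end CGC has 3 G/C ✓ — fails.
F3 (17 nt, A=6 T=0 G=8 C=3): length 17 ✓; longest run = 3 ✓; GC 11/17 = 64.7% ✓; 3' end ACG has 2 G/C ✓ — passes.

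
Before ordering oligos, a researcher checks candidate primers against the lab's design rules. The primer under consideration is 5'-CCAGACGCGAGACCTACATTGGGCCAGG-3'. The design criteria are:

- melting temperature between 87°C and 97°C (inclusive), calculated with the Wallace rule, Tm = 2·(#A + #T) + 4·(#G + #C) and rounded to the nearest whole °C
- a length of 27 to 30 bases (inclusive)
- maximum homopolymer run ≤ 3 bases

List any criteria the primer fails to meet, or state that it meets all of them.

Base counts: A=7, T=3, G=9, C=9 (length 28).
Tm: Tm = 2·10 + 4·18 = 92°C ✓
length: length 28 ✓
homopolymer run: longest run = 3 ✓

Meets all criteria.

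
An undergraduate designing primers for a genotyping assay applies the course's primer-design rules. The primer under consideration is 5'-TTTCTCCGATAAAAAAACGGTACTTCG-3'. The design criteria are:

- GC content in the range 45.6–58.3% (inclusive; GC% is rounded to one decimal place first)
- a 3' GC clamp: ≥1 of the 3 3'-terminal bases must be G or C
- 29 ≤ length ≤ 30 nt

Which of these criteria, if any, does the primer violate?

Base counts: A=9, T=8, G=4, C=6 (length 27).
GC content: GC 10/27 = 37.0%, outside 45.6–58.3% ✗
GC clamp: 3' end TCG has 2 G/C ✓
length: length 27, outside 29–30 ✗

Fails: GC content, length.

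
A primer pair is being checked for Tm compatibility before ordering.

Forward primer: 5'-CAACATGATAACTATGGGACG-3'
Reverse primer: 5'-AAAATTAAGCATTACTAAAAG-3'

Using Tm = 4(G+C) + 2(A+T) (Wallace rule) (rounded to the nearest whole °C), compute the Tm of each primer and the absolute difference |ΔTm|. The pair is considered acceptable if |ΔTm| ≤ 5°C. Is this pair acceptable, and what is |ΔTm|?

Forward: A=8 T=4 G=5 C=4 → Tm = 2·12 + 4·9 = 60°C.
Reverse: A=12 T=5 G=2 C=2 → Tm = 2·17 + 4·4 = 50°C.
|ΔTm| = |60 − 50| = 10°C, > 5°C.

|ΔTm| = 10°C; the pair is not acceptable.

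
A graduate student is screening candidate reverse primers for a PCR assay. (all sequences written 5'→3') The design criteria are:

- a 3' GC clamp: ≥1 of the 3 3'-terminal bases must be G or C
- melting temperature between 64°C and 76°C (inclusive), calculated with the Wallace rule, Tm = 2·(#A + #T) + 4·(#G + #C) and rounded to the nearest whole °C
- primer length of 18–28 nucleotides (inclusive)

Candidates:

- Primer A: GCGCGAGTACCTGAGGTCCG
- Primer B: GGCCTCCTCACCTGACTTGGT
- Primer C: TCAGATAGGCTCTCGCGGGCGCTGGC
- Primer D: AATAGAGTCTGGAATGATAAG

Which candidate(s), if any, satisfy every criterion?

Primer A (20 nt, A=3 T=3 G=8 C=6): 3' end CCG has 3 G/C ✓; Tm = 2·6 + 4·14 = 68°C ✓; length 20 ✓ — passes.
Primer B (21 nt, A=2 T=6 G=5 C=8): 3' end GGT has 2 G/C ✓; Tm = 2·8 + 4·13 = 68°C ✓; length 21 ✓ — passes.
Primer C (26 nt, A=3 T=5 G=10 C=8): 3' end GGC has 3 G/C ✓; Tm = 2·8 + 4·18 = 88°C, outside 64–76°C ✗; length 26 ✓ — fails.
Primer D (21 nt, A=9 T=5 G=6 C=1): 3' end AAG has 1 G/C ✓; Tm = 2·14 + 4·7 = 56°C, outside 64–76°C ✗; length 21 ✓ — fails.

Primer A and Primer B.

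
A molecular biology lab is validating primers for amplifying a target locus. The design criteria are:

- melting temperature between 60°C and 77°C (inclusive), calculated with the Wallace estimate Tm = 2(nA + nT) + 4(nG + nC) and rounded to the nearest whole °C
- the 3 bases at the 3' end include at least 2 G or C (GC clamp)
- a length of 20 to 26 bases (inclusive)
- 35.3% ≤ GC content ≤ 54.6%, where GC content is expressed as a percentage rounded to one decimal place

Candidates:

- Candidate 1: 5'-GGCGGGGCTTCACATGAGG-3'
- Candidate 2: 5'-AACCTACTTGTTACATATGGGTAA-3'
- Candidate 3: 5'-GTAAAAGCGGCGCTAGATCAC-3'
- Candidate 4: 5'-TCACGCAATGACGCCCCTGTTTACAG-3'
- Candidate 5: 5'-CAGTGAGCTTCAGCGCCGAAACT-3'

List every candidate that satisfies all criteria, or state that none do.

Candidate 3 only.

Candidate 1 (19 nt, A=3 T=3 G=9 C=4): Tm = 2·6 + 4·13 = 64°C ✓; 3' end AGG has 2 G/C ✓; length 19, outside 20–26 ✗; GC 13/19 = 68.4%, outside 35.3–54.6% ✗ — fails.
Candidate 2 (24 nt, A=8 T=8 G=4 C=4): Tm = 2·16 + 4·8 = 64°C ✓; 3' end TAA has 0 G/C, need ≥2 ✗; length 24 ✓; GC 8/24 = 33.3%, outside 35.3–54.6% ✗ — fails.
Candidate 3 (21 nt, A=7 T=3 G=6 C=5): Tm = 2·10 + 4·11 = 64°C ✓; 3' end CAC has 2 G/C ✓; length 21 ✓; GC 11/21 = 52.4% ✓ — passes.
Candidate 4 (26 nt, A=6 T=6 G=5 C=9): Tm = 2·12 + 4·14 = 80°C, outside 60–77°C ✗; 3' end CAG has 2 G/C ✓; length 26 ✓; GC 14/26 = 53.8% ✓ — fails.
Candidate 5 (23 nt, A=6 T=4 G=6 C=7): Tm = 2·10 + 4·13 = 72°C ✓; 3' end ACT has 1 G/C, need ≥2 ✗; length 23 ✓; GC 13/23 = 56.5%, outside 35.3–54.6% ✗ — fails.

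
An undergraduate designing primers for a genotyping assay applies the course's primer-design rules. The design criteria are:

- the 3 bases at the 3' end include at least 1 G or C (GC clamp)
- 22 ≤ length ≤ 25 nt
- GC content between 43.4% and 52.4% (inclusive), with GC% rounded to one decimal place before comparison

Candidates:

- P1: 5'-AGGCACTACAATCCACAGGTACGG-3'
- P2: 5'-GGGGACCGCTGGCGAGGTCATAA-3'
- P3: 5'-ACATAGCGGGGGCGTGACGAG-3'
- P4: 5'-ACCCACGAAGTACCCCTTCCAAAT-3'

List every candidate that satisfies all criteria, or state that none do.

None of the candidates satisfy all criteria.

P1 (24 nt, A=8 T=3 G=6 C=7): 3' end CGG has 3 G/C ✓; length 24 ✓; GC 13/24 = 54.2%, outside 43.4–52.4% ✗ — fails.
P2 (23 nt, A=5 T=3 G=10 C=5): 3' end TAA has 0 G/C, need ≥1 ✗; length 23 ✓; GC 15/23 = 65.2%, outside 43.4–52.4% ✗ — fails.
P3 (21 nt, A=5 T=2 G=10 C=4): 3' end GAG has 2 G/C ✓; length 21, outside 22–25 ✗; GC 14/21 = 66.7%, outside 43.4–52.4% ✗ — fails.
P4 (24 nt, A=8 T=4 G=2 C=10): 3' end AAT has 0 G/C, need ≥1 ✗; length 24 ✓; GC 12/24 = 50.0% ✓ — fails.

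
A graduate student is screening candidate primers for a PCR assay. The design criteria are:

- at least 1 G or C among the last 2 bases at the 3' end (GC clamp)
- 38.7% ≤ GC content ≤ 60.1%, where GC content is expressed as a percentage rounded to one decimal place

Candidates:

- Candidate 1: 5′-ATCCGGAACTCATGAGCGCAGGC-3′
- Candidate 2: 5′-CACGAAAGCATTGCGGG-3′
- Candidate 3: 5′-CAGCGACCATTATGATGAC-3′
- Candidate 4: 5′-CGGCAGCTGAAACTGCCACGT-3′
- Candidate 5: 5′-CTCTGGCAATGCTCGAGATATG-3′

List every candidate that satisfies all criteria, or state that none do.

Candidate 2, Candidate 3 and Candidate 5.

Candidate 1 (23 nt, A=6 T=3 G=7 C=7): 3' end GC has 2 G/C ✓; GC 14/23 = 60.9%, outside 38.7–60.1% ✗ — fails.
Candidate 2 (17 nt, A=5 T=2 G=6 C=4): 3' end GG has 2 G/C ✓; GC 10/17 = 58.8% ✓ — passes.
Candidate 3 (19 nt, A=6 T=4 G=4 C=5): 3' end AC has 1 G/C ✓; GC 9/19 = 47.4% ✓ — passes.
Candidate 4 (21 nt, A=5 T=3 G=6 C=7): 3' end GT has 1 G/C ✓; GC 13/21 = 61.9%, outside 38.7–60.1% ✗ — fails.
Candidate 5 (22 nt, A=5 T=6 G=6 C=5): 3' end TG has 1 G/C ✓; GC 11/22 = 50.0% ✓ — passes.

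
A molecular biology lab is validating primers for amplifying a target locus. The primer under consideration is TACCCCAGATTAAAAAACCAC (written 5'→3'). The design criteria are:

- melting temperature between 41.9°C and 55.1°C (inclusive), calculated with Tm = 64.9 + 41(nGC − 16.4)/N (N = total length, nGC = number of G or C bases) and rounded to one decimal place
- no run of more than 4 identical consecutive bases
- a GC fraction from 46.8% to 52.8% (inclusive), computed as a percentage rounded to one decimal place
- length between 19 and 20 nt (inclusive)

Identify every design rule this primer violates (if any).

Fails: homopolymer run, GC content, length.

Base counts: A=10, T=3, G=1, C=7 (length 21).
Tm: Tm = 64.9 + 41·(8 − 16.4)/21 = 48.5°C ✓
homopolymer run: longest run = 6, exceeds 4 ✗
GC content: GC 8/21 = 38.1%, outside 46.8–52.8% ✗
length: length 21, outside 19–20 ✗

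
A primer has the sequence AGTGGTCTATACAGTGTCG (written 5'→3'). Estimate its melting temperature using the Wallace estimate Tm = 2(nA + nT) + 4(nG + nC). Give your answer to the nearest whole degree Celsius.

56°C

Base counts: A=4, T=6, G=6, C=3 (length 19).
Tm = 2·(4+6) + 4·(6+3) = 2·10 + 4·9 = 20 + 36 = 56°C.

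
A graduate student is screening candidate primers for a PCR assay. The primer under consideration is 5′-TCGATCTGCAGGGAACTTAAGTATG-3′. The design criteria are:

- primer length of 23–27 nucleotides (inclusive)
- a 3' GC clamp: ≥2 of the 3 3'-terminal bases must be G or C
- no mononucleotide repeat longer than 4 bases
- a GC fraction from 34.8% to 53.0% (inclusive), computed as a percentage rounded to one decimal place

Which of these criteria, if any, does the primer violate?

Fails: GC clamp.

Base counts: A=7, T=7, G=7, C=4 (length 25).
length: length 25 ✓
GC clamp: 3' end ATG has 1 G/C, need ≥2 ✗
homopolymer run: longest run = 3 ✓
GC content: GC 11/25 = 44.0% ✓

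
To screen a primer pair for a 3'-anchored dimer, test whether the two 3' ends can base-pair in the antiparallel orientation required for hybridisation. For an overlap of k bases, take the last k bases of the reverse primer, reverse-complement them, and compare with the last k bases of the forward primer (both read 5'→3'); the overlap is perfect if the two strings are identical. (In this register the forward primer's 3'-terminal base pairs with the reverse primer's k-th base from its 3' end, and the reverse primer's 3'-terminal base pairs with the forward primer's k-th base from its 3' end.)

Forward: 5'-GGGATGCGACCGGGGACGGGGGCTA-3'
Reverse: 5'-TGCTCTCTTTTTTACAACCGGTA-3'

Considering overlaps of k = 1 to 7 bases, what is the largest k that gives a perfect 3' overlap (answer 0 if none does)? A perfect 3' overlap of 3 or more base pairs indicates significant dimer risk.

Last 7 bases (5'→3') — forward …GGGGCTA, reverse …ACCGGTA.
Reverse complement of the reverse primer's last 7 bases: TACCGGT; its first k bases are the reverse complement of the reverse primer's last k bases, so a perfect k-base overlap needs the forward primer's last k bases to equal them.
Comparing (forward last k vs required): k=1: A vs T ✗; k=2: TA vs TA ✓; k=3: CTA vs TAC ✗; k=4: GCTA vs TACC ✗; k=5: GGCTA vs TACCG ✗; k=6: GGGCTA vs TACCGG ✗; k=7: GGGGCTA vs TACCGGT ✗.
Only k = 2 is perfect, so the longest perfect 3' overlap is 2.

Longest perfect overlap: 2 complementary base pairs; below the dimer-risk threshold (threshold 3).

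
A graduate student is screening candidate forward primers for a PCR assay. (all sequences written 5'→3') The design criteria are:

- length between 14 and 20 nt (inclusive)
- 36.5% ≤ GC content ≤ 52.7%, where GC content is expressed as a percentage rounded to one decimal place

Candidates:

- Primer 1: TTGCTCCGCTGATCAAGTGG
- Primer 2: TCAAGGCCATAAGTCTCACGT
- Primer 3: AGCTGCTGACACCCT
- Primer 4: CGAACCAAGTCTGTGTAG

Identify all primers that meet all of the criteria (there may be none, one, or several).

Primer 4 only.

Primer 1 (20 nt, A=3 T=6 G=6 C=5): length 20 ✓; GC 11/20 = 55.0%, outside 36.5–52.7% ✗ — fails.
Primer 2 (21 nt, A=6 T=5 G=4 C=6): length 21, outside 14–20 ✗; GC 10/21 = 47.6% ✓ — fails.
Primer 3 (15 nt, A=3 T=3 G=3 C=6): length 15 ✓; GC 9/15 = 60.0%, outside 36.5–52.7% ✗ — fails.
Primer 4 (18 nt, A=5 T=4 G=5 C=4): length 18 ✓; GC 9/18 = 50.0% ✓ — passes.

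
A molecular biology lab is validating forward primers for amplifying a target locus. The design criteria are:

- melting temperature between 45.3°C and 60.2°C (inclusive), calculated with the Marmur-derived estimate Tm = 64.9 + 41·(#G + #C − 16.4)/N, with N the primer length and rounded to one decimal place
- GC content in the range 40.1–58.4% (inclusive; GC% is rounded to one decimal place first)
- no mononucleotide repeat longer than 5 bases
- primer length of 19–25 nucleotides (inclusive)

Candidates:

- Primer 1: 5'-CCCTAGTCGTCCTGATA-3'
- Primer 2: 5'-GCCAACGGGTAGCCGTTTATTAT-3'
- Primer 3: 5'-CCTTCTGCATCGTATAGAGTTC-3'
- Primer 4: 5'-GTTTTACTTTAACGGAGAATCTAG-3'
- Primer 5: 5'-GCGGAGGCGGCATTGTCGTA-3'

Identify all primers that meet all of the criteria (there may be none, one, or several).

Primer 2 and Primer 3.

Primer 1 (17 nt, A=3 T=5 G=3 C=6): Tm = 64.9 + 41·(9 − 16.4)/17 = 47.1°C ✓; GC 9/17 = 52.9% ✓; longest run = 3 ✓; length 17, outside 19–25 ✗ — fails.
Primer 2 (23 nt, A=5 T=7 G=6 C=5): Tm = 64.9 + 41·(11 − 16.4)/23 = 55.3°C ✓; GC 11/23 = 47.8% ✓; longest run = 3 ✓; length 23 ✓ — passes.
Primer 3 (22 nt, A=4 T=8 G=4 C=6): Tm = 64.9 + 41·(10 − 16.4)/22 = 53.0°C ✓; GC 10/22 = 45.5% ✓; longest run = 2 ✓; length 22 ✓ — passes.
Primer 4 (24 nt, A=7 T=9 G=5 C=3): Tm = 64.9 + 41·(8 − 16.4)/24 = 50.6°C ✓; GC 8/24 = 33.3%, outside 40.1–58.4% ✗; longest run = 4 ✓; length 24 ✓ — fails.
Primer 5 (20 nt, A=3 T=4 G=9 C=4): Tm = 64.9 + 41·(13 − 16.4)/20 = 57.9°C ✓; GC 13/20 = 65.0%, outside 40.1–58.4% ✗; longest run = 2 ✓; length 20 ✓ — fails.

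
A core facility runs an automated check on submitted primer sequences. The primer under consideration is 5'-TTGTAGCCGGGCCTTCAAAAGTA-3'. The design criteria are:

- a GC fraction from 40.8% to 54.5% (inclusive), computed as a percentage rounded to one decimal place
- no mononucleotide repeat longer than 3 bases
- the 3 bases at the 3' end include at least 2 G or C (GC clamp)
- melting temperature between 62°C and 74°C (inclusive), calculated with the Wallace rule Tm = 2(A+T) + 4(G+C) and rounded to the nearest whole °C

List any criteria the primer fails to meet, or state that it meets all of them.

Fails: homopolymer run, GC clamp.

Base counts: A=6, T=6, G=6, C=5 (length 23).
GC content: GC 11/23 = 47.8% ✓
homopolymer run: longest run = 4, exceeds 3 ✗
GC clamp: 3' end GTA has 1 G/C, need ≥2 ✗
Tm: Tm = 2·12 + 4·11 = 68°C ✓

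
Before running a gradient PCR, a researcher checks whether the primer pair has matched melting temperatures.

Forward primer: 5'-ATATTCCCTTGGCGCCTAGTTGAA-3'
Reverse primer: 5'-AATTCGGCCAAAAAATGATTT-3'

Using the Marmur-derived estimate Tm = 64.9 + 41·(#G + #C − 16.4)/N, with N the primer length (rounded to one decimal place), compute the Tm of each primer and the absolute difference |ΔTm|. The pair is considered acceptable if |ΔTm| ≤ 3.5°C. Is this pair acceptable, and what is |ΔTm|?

Forward: G+C = 11, N = 24 → Tm = 64.9 + 41·(11 − 16.4)/24 = 55.7°C.
Reverse: G+C = 6, N = 21 → Tm = 64.9 + 41·(6 − 16.4)/21 = 44.6°C.
|ΔTm| = |55.7 − 44.6| = 11.1°C, > 3.5°C.

|ΔTm| = 11.1°C; the pair is not acceptable.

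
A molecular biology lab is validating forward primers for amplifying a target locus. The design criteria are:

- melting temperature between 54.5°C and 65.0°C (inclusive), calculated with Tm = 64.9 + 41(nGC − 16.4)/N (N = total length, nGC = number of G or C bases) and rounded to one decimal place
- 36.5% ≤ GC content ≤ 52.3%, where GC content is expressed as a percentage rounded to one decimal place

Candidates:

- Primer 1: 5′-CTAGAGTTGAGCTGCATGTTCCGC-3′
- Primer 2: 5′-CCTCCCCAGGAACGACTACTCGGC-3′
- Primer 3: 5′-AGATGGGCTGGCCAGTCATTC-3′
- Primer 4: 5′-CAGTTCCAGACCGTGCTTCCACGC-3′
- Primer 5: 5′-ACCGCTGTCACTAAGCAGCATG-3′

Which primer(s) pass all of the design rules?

Primer 1 (24 nt, A=4 T=7 G=7 C=6): Tm = 64.9 + 41·(13 − 16.4)/24 = 59.1°C ✓; GC 13/24 = 54.2%, outside 36.5–52.3% ✗ — fails.
Primer 2 (24 nt, A=5 T=3 G=5 C=11): Tm = 64.9 + 41·(16 − 16.4)/24 = 64.2°C ✓; GC 16/24 = 66.7%, outside 36.5–52.3% ✗ — fails.
Primer 3 (21 nt, A=4 T=5 G=7 C=5): Tm = 64.9 + 41·(12 − 16.4)/21 = 56.3°C ✓; GC 12/21 = 57.1%, outside 36.5–52.3% ✗ — fails.
Primer 4 (24 nt, A=4 T=5 G=5 C=10): Tm = 64.9 + 41·(15 − 16.4)/24 = 62.5°C ✓; GC 15/24 = 62.5%, outside 36.5–52.3% ✗ — fails.
Primer 5 (22 nt, A=6 T=4 G=5 C=7): Tm = 64.9 + 41·(12 − 16.4)/22 = 56.7°C ✓; GC 12/22 = 54.5%, outside 36.5–52.3% ✗ — fails.

None of the candidates satisfy all criteria.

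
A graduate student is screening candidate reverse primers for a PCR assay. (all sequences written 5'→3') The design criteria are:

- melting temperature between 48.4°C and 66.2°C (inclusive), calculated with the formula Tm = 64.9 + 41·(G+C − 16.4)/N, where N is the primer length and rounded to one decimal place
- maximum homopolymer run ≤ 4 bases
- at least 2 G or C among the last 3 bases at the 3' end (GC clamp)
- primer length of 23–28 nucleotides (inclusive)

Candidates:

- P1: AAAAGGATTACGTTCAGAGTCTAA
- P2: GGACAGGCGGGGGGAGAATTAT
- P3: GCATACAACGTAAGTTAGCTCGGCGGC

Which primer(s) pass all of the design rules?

P3 only.

P1 (24 nt, A=10 T=6 G=5 C=3): Tm = 64.9 + 41·(8 − 16.4)/24 = 50.6°C ✓; longest run = 4 ✓; 3' end TAA has 0 G/C, need ≥2 ✗; length 24 ✓ — fails.
P2 (22 nt, A=6 T=3 G=11 C=2): Tm = 64.9 + 41·(13 − 16.4)/22 = 58.6°C ✓; longest run = 6, exceeds 4 ✗; 3' end TAT has 0 G/C, need ≥2 ✗; length 22, outside 23–28 ✗ — fails.
P3 (27 nt, A=7 T=5 G=8 C=7): Tm = 64.9 + 41·(15 − 16.4)/27 = 62.8°C ✓; longest run = 2 ✓; 3' end GGC has 3 G/C ✓; length 27 ✓ — passes.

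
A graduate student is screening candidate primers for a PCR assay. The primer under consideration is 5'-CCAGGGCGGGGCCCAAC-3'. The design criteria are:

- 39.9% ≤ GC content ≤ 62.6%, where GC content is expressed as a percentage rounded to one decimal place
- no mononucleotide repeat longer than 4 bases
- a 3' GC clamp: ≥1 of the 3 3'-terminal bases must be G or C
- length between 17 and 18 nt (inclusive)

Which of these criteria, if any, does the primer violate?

Fails: GC content.

Base counts: A=3, T=0, G=7, C=7 (length 17).
GC content: GC 14/17 = 82.4%, outside 39.9–62.6% ✗
homopolymer run: longest run = 4 ✓
GC clamp: 3' end AAC has 1 G/C ✓
length: length 17 ✓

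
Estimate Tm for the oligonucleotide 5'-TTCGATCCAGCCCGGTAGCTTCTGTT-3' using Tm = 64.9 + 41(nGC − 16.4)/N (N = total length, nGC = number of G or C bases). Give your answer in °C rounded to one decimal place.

Base counts: A=3, T=9, G=6, C=8; G+C = 14, N = 26.
Tm = 64.9 + 41·(14 − 16.4)/26 = 64.9 + -98.40/26 = 61.1°C.

61.1°C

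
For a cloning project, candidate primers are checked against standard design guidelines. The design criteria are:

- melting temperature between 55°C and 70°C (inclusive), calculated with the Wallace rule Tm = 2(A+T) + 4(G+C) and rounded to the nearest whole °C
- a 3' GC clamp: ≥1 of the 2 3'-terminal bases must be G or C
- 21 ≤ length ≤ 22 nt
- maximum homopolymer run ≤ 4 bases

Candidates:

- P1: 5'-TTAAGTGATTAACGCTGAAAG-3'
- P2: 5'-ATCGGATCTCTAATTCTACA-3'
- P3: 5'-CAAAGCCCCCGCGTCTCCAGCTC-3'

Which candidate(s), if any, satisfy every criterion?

P1 (21 nt, A=8 T=6 G=5 C=2): Tm = 2·14 + 4·7 = 56°C ✓; 3' end AG has 1 G/C ✓; length 21 ✓; longest run = 3 ✓ — passes.
P2 (20 nt, A=6 T=7 G=2 C=5): Tm = 2·13 + 4·7 = 54°C, outside 55–70°C ✗; 3' end CA has 1 G/C ✓; length 20, outside 21–22 ✗; longest run = 2 ✓ — fails.
P3 (23 nt, A=4 T=3 G=4 C=12): Tm = 2·7 + 4·16 = 78°C, outside 55–70°C ✗; 3' end TC has 1 G/C ✓; length 23, outside 21–22 ✗; longest run = 5, exceeds 4 ✗ — fails.

P1 only.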